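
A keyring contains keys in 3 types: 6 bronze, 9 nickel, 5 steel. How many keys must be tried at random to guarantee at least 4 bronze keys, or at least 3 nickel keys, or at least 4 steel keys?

9

The worst case stops just short of every target: 3 bronze, 2 nickel, 3 steel — 3 + 2 + 3 = 8 keys.
One more key must push some type to its target, so 8 + 1 = 9.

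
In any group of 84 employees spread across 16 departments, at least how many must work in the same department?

6

If each of the 16 departments held at most 5, the total would be at most 16 × 5 = 80 < 84, a contradiction.
So at least one holds ⌈84/16⌉ = 6.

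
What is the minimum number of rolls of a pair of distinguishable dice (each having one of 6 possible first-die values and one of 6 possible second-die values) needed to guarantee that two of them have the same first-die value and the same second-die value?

37

There are 6 × 6 = 36 (first-die value, second-die value) combinations acting as pigeonholes.
With 36 rolls of a pair of distinguishable dice we could place one in each, avoiding any repeat.
One more forces some (first-die value, second-die value) pair to hold 2, so 36 + 1 = 37.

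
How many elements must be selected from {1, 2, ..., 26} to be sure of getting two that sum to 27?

14

Partition {1, …, 26} into 13 pairs: {1,26}, {2,25}, …, {13,14}.
Choosing 13 integers — say the integers 1 through 13 — takes one from each pair and avoids the property.
Choosing 14 forces two into the same pair by pigeonhole, and those sum to 27. So 14.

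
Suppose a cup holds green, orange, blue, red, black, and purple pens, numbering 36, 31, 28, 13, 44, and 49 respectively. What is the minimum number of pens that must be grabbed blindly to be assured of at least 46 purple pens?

To avoid purple pens as long as possible, exhaust the other 5 ink colors first.
The worst case draws every non-purple pen first: 36 + 31 + 28 + 13 + 44 = 152.
The next 46 draws are then forced to be purple, giving 152 + 46 = 198.

198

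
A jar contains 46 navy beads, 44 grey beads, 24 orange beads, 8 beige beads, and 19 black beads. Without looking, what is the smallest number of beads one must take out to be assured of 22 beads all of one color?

In the worst case we take at most 21 of each color, but all 8 beige and all 19 black (fewer than 21), giving 21 + 21 + 21 + 8 + 19 = 90.
One more bead then forces some color to 22, so 90 + 1 = 91.

91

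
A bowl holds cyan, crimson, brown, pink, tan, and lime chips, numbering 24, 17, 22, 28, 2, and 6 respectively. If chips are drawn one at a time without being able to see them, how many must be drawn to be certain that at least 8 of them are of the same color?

Treat the 6 colors as pigeonholes.
In the worst case we take at most 7 of each color, but all 2 tan and all 6 lime (fewer than 7), giving 7 + 7 + 7 + 7 + 2 + 6 = 36.
One more chip then forces some color to 8, so 36 + 1 = 37.

37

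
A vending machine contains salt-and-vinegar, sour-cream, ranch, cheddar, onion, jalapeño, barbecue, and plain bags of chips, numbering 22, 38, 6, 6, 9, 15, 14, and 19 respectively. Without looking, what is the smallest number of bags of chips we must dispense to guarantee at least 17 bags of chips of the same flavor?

Treat the 8 flavors as pigeonholes.
In the worst case we take at most 16 of each flavor, but all 6 ranch, all 6 cheddar, all 9 onion, all 15 jalapeño, and all 14 barbecue (fewer than 16), giving 16 + 16 + 6 + 6 + 9 + 15 + 14 + 16 = 98.
One more bag of chips then forces some flavor to 17, so 98 + 1 = 99.

99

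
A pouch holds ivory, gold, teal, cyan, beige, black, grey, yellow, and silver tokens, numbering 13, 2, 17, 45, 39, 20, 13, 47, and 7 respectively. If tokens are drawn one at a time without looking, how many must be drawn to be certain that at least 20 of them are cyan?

The worst case draws every non-cyan token first: 13 + 2 + 17 + 39 + 20 + 13 + 47 + 7 = 158.
The next 20 draws are then forced to be cyan, giving 158 + 20 = 178.

178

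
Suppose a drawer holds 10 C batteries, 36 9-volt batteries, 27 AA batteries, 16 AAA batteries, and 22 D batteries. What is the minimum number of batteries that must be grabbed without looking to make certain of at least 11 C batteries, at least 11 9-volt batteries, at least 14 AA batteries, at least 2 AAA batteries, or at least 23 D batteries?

The worst case stops just short of every target: 10 C, 10 9-volt, 13 AA, 1 AAA, 22 D — 10 + 10 + 13 + 1 + 22 = 56 batteries.
One more battery must push some type to its target, so 56 + 1 = 57.

57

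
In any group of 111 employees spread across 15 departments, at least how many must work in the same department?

8

If each of the 15 departments held at most 7, the total would be at most 15 × 7 = 105 < 111, a contradiction.
So at least one holds ⌈111/15⌉ = 8.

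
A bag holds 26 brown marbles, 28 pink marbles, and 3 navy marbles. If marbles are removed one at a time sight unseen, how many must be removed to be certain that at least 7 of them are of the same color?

In the worst case we take at most 6 of each color, but all 3 navy (fewer than 6), giving 6 + 6 + 3 = 15.
One more marble then forces some color to 7, so 15 + 1 = 16.

16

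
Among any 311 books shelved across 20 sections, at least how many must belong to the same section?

16

The 311 books fall into 20 sections.
If each of the 20 sections held at most 15, the total would be at most 20 × 15 = 300 < 311, a contradiction.
So at least one holds ⌈311/20⌉ = 16.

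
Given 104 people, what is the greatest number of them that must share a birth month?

There are 12 months of the year, which serve as the pigeonholes.
If each of the 12 months of the year held at most 8, the total would be at most 12 × 8 = 96 < 104, a contradiction.
So at least one holds ⌈104/12⌉ = 9.

9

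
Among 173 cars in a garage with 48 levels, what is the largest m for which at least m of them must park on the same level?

The 173 cars fall into 48 levels.
If each of the 48 levels held at most 3, the total would be at most 48 × 3 = 144 < 173, a contradiction.
So at least one holds ⌈173/48⌉ = 4.

4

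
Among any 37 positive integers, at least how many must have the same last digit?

4

The 37 positive integers fall into 10 possible last digits.
If each of the 10 possible last digits held at most 3, the total would be at most 10 × 3 = 30 < 37, a contradiction.
So at least one holds ⌈37/10⌉ = 4.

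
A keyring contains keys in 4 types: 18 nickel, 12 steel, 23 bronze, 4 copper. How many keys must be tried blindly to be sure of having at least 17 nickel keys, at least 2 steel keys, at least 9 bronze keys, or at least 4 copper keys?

Each of the 4 types has its own threshold; avoid all of them simultaneously.
The worst case stops just short of every target: 16 nickel, 1 steel, 8 bronze, 3 copper — 16 + 1 + 8 + 3 = 28 keys.
One more key must push some type to its target, so 28 + 1 = 29.

29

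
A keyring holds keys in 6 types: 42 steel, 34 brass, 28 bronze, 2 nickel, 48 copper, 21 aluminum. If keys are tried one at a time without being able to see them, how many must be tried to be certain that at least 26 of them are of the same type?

In the worst case we take at most 25 of each type, but all 2 nickel and all 21 aluminum (fewer than 25), giving 25 + 25 + 25 + 2 + 25 + 21 = 123.
One more key then forces some type to 26, so 123 + 1 = 124.

124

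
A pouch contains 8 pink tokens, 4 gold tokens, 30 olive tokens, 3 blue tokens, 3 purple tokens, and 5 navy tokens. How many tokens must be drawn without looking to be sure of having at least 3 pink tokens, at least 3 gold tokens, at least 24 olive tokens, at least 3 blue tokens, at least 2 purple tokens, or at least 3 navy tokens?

33

The worst case stops just short of every target: 2 pink, 2 gold, 23 olive, 2 blue, 1 purple, 2 navy — 2 + 2 + 23 + 2 + 1 + 2 = 32 tokens.
One more token must push some color to its target, so 32 + 1 = 33.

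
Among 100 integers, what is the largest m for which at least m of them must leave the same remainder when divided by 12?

If each of the 12 residue classes modulo 12 held at most 8, the total would be at most 12 × 8 = 96 < 100, a contradiction.
So at least one holds ⌈100/12⌉ = 9.

9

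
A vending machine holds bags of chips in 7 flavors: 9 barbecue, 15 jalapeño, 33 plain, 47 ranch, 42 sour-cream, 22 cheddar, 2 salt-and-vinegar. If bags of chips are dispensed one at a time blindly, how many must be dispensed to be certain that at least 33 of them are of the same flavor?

In the worst case we take at most 32 of each flavor, but all 9 barbecue, all 15 jalapeño, all 22 cheddar, and all 2 salt-and-vinegar (fewer than 32), giving 9 + 15 + 32 + 32 + 32 + 22 + 2 = 144.
One more bag of chips then forces some flavor to 33, so 144 + 1 = 145.

145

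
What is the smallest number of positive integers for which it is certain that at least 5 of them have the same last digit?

41

There are 10 possible last digits acting as pigeonholes.
With 10 × 4 = 40 positive integers we could place exactly 4 in each, with no class reaching 5.
One more forces some class to hold 5, so 40 + 1 = 41.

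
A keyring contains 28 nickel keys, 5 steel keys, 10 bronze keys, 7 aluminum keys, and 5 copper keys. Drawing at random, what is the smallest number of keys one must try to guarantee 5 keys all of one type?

21

The worst case takes 4 keys of each type without reaching 5 of any: 5 × 4 = 20.
The next key must bring some type to 5, so 20 + 1 = 21.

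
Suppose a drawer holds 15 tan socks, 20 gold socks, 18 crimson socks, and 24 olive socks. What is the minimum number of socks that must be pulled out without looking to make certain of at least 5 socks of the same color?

17

Treat the 4 colors as pigeonholes.
The worst case takes 4 socks of each color without reaching 5 of any: 4 × 4 = 16.
The next sock must bring some color to 5, so 16 + 1 = 17.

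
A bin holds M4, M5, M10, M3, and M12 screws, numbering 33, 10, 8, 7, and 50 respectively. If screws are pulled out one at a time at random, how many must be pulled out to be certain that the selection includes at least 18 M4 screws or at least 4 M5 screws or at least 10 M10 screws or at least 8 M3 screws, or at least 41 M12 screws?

Each of the 5 sizes has its own threshold; avoid all of them simultaneously.
The worst case stops just short of every target: 17 M4, 3 M5, all 8 M10, 7 M3, 40 M12 — 17 + 3 + 8 + 7 + 40 = 75 screws.
One more screw must push some size to its target, so 75 + 1 = 76.

76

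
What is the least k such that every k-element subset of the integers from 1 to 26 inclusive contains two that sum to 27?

Partition {1, …, 26} into 13 pairs: {1,26}, {2,25}, …, {13,14}.
Choosing 13 integers — say the integers 1 through 13 — takes one from each pair and avoids the property.
Choosing 14 forces two into the same pair by pigeonhole, and those sum to 27. So 14.

14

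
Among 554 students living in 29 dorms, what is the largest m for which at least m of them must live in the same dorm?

The 554 students fall into 29 dorms.
If each of the 29 dorms held at most 19, the total would be at most 29 × 19 = 551 < 554, a contradiction.
So at least one holds ⌈554/29⌉ = 20.

20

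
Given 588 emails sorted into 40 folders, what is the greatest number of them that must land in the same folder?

The 588 emails fall into 40 folders.
If each of the 40 folders held at most 14, the total would be at most 40 × 14 = 560 < 588, a contradiction.
So at least one holds ⌈588/40⌉ = 15.

15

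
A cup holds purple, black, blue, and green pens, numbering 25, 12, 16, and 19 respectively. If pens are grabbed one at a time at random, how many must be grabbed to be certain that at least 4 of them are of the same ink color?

13

Treat the 4 ink colors as pigeonholes.
The worst case takes 3 pens of each ink color without reaching 4 of any: 4 × 3 = 12.
The next pen must bring some ink color to 4, so 12 + 1 = 13.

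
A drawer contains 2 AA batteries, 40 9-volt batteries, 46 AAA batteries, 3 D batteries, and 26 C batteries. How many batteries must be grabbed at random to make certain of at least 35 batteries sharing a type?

100

In the worst case we take at most 34 of each type, but all 2 AA, all 3 D, and all 26 C (fewer than 34), giving 2 + 34 + 34 + 3 + 26 = 99.
One more battery then forces some type to 35, so 99 + 1 = 100.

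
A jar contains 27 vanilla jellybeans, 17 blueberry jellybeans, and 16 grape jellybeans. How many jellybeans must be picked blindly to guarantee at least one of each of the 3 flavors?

The hardest flavor to obtain is grape: we could draw every other jellybean first — 60 − 16 = 44 jellybeans — without a single grape one.
The next draw must be grape, so 44 + 1 = 45.

45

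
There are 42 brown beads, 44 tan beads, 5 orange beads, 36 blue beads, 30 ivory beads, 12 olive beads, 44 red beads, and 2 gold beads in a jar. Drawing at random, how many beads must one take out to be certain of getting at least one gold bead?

The worst case draws every non-gold bead first: 42 + 44 + 5 + 36 + 30 + 12 + 44 = 213.
The next draw is then forced to be gold, giving 213 + 1 = 214.

214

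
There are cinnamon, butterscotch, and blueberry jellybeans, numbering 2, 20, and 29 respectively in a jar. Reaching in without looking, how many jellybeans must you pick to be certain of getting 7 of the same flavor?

15

In the worst case we take at most 6 of each flavor, but all 2 cinnamon (fewer than 6), giving 2 + 6 + 6 = 14.
One more jellybean then forces some flavor to 7, so 14 + 1 = 15.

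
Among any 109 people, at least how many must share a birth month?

There are 12 months of the year, which serve as the pigeonholes.
If each of the 12 months of the year held at most 9, the total would be at most 12 × 9 = 108 < 109, a contradiction.
So at least one holds ⌈109/12⌉ = 10.

10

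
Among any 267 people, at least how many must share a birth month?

The 267 people fall into 12 months of the year.
If each of the 12 months of the year held at most 22, the total would be at most 12 × 22 = 264 < 267, a contradiction.
So at least one holds ⌈267/12⌉ = 23.

23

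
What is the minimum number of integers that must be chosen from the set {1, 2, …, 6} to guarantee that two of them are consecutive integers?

4

Partition {1, …, 6} into 3 pairs: {1,2}, {3,4}, …, {5,6}.
Choosing 3 integers — say the 3 even numbers 2, 4, …, 6 — takes one from each pair and avoids the property.
Choosing 4 forces two into the same pair by pigeonhole, and those are consecutive. So 4.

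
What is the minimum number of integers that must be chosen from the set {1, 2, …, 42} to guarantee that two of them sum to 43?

Partition {1, …, 42} into 21 pairs: {1,42}, {2,41}, …, {21,22}.
Choosing 21 integers — say the integers 1 through 21 — takes one from each pair and avoids the property.
Choosing 22 forces two into the same pair by pigeonhole, and those sum to 43. So 22.

22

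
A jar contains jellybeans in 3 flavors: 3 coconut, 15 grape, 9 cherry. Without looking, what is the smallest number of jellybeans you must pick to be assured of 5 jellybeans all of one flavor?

12

In the worst case we take at most 4 of each flavor, but all 3 coconut (fewer than 4), giving 3 + 4 + 4 = 11.
One more jellybean then forces some flavor to 5, so 11 + 1 = 12.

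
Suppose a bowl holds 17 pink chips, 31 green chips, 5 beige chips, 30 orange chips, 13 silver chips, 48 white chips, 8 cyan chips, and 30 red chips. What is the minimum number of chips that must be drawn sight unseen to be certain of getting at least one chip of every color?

The hardest color to obtain is beige: we could draw every other chip first — 182 − 5 = 177 chips — without a single beige one.
The next draw must be beige, so 177 + 1 = 178.

178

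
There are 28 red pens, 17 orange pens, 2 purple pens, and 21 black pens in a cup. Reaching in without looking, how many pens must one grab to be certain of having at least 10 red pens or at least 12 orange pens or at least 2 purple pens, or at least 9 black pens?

30

The worst case stops just short of every target: 9 red, 11 orange, 1 purple, 8 black — 9 + 11 + 1 + 8 = 29 pens.
One more pen must push some ink color to its target, so 29 + 1 = 30.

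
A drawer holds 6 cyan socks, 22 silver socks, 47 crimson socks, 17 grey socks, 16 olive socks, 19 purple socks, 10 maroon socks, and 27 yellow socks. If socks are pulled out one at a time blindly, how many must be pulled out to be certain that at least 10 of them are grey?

To avoid grey socks as long as possible, exhaust the other 7 colors first.
The worst case draws every non-grey sock first: 6 + 22 + 47 + 16 + 19 + 10 + 27 = 147.
The next 10 draws are then forced to be grey, giving 147 + 10 = 157.

157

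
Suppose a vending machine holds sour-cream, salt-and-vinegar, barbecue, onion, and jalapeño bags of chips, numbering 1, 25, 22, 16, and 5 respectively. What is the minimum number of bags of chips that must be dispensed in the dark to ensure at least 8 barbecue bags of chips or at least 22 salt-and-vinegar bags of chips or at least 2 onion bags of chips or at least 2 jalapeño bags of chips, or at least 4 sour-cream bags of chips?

Each of the 5 flavors has its own threshold; avoid all of them simultaneously.
The worst case stops just short of every target: all 1 sour-cream, 21 salt-and-vinegar, 7 barbecue, 1 onion, 1 jalapeño — 1 + 21 + 7 + 1 + 1 = 31 bags of chips.
One more bag of chips must push some flavor to its target, so 31 + 1 = 32.

32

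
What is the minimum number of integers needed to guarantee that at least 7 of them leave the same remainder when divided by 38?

229

There are 38 residue classes modulo 38 acting as pigeonholes.
With 38 × 6 = 228 integers we could place exactly 6 in each, with no class reaching 7.
One more forces some class to hold 7, so 228 + 1 = 229.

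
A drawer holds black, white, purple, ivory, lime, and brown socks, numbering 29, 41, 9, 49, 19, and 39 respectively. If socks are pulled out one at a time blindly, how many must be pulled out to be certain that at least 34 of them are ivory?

171

The worst case draws every non-ivory sock first: 29 + 41 + 9 + 19 + 39 = 137.
The next 34 draws are then forced to be ivory, giving 137 + 34 = 171.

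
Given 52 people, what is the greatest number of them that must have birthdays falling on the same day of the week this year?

8

The 52 people fall into 7 days of the week.
If each of the 7 days of the week held at most 7, the total would be at most 7 × 7 = 49 < 52, a contradiction.
So at least one holds ⌈52/7⌉ = 8.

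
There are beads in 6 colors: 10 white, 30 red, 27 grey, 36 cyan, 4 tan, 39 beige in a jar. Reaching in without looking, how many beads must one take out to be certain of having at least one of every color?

143

The hardest color to obtain is tan: we could draw every other bead first — 146 − 4 = 142 beads — without a single tan one.
The next draw must be tan, so 142 + 1 = 143.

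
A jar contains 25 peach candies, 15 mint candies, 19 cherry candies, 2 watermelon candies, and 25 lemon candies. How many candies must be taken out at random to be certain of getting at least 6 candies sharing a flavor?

23

In the worst case we take at most 5 of each flavor, but all 2 watermelon (fewer than 5), giving 5 + 5 + 5 + 2 + 5 = 22.
One more candy then forces some flavor to 6, so 22 + 1 = 23.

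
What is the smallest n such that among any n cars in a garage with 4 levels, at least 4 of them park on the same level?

There are 4 levels acting as pigeonholes.
With 4 × 3 = 12 cars we could place exactly 3 in each, with no class reaching 4.
One more forces some class to hold 4, so 12 + 1 = 13.

13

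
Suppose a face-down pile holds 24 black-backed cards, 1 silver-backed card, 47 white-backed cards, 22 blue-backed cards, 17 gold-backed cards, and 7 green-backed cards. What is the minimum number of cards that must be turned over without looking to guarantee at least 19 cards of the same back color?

Treat the 6 back colors as pigeonholes.
In the worst case we take at most 18 of each back color, but all 1 silver-backed, all 17 gold-backed, and all 7 green-backed (fewer than 18), giving 18 + 1 + 18 + 18 + 17 + 7 = 79.
One more card then forces some back color to 19, so 79 + 1 = 80.

80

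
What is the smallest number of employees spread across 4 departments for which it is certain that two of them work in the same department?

There are 4 departments acting as pigeonholes.
With 4 employees we could place one in each, avoiding any repeat.
One more forces some class to hold 2, so 4 + 1 = 5.

5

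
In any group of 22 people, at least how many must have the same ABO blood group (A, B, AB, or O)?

6

There are 4 ABO blood groups, which serve as the pigeonholes.
If each of the 4 ABO blood groups held at most 5, the total would be at most 4 × 5 = 20 < 22, a contradiction.
So at least one holds ⌈22/4⌉ = 6.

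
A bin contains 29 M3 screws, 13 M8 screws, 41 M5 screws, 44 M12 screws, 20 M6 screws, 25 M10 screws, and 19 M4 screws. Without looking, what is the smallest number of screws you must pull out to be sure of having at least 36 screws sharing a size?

In the worst case we take at most 35 of each size, but all 29 M3, all 13 M8, all 20 M6, all 25 M10, and all 19 M4 (fewer than 35), giving 29 + 13 + 35 + 35 + 20 + 25 + 19 = 176.
One more screw then forces some size to 36, so 176 + 1 = 177.

177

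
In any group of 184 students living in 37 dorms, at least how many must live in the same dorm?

5

If each of the 37 dorms held at most 4, the total would be at most 37 × 4 = 148 < 184, a contradiction.
So at least one holds ⌈184/37⌉ = 5.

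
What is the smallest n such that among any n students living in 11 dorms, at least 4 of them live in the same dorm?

34

There are 11 dorms acting as pigeonholes.
With 11 × 3 = 33 students we could place exactly 3 in each, with no class reaching 4.
One more forces some class to hold 4, so 33 + 1 = 34.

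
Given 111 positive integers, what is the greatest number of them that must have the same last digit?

If each of the 10 possible last digits held at most 11, the total would be at most 10 × 11 = 110 < 111, a contradiction.
So at least one holds ⌈111/10⌉ = 12.

12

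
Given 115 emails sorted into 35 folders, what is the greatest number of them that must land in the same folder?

4

If each of the 35 folders held at most 3, the total would be at most 35 × 3 = 105 < 115, a contradiction.
So at least one holds ⌈115/35⌉ = 4.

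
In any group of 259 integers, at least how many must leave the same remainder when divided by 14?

The 259 integers fall into 14 residue classes modulo 14.
If each of the 14 residue classes modulo 14 held at most 18, the total would be at most 14 × 18 = 252 < 259, a contradiction.
So at least one holds ⌈259/14⌉ = 19.

19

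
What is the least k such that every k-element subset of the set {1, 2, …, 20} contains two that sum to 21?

Partition {1, …, 20} into 10 pairs: {1,20}, {2,19}, …, {10,11}.
Choosing 10 integers — say the integers 1 through 10 — takes one from each pair and avoids the property.
Choosing 11 forces two into the same pair by pigeonhole, and those sum to 21. So 11.

11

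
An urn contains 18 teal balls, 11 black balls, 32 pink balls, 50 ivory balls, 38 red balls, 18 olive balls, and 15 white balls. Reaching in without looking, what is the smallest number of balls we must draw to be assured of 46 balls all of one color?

In the worst case we take at most 45 of each color, but all 18 teal, all 11 black, all 32 pink, all 38 red, all 18 olive, and all 15 white (fewer than 45), giving 18 + 11 + 32 + 45 + 38 + 18 + 15 = 177.
One more ball then forces some color to 46, so 177 + 1 = 178.

178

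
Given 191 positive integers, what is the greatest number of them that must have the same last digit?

There are 10 possible last digits, which serve as the pigeonholes.
If each of the 10 possible last digits held at most 19, the total would be at most 10 × 19 = 190 < 191, a contradiction.
So at least one holds ⌈191/10⌉ = 20.

20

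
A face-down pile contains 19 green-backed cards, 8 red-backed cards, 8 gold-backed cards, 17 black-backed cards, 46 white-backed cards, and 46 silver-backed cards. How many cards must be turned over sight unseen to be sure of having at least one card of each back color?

The hardest back color to obtain is red-backed: we could draw every other card first — 144 − 8 = 136 cards — without a single red-backed one.
The next draw must be red-backed, so 136 + 1 = 137.

137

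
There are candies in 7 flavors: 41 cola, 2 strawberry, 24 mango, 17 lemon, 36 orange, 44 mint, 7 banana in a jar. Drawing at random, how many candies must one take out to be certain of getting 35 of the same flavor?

153

In the worst case we take at most 34 of each flavor, but all 2 strawberry, all 24 mango, all 17 lemon, and all 7 banana (fewer than 34), giving 34 + 2 + 24 + 17 + 34 + 34 + 7 = 152.
One more candy then forces some flavor to 35, so 152 + 1 = 153.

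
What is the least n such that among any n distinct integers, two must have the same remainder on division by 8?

Two integers differ by a multiple of 8 exactly when they share a remainder mod 8.
There are 8 residue classes mod 8, so 8 integers can all lie in distinct classes.
One more integer must repeat a residue, giving a difference divisible by 8. So n = 8 + 1 = 9.

9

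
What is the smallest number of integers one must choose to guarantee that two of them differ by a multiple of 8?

9

Two integers differ by a multiple of 8 exactly when they share a remainder mod 8.
There are 8 residue classes mod 8, so 8 integers can all lie in distinct classes.
One more integer must repeat a residue, giving a difference divisible by 8. So n = 8 + 1 = 9.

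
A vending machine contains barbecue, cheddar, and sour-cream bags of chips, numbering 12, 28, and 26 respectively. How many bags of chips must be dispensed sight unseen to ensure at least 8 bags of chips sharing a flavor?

The worst case takes 7 bags of chips of each flavor without reaching 8 of any: 3 × 7 = 21.
The next bag of chips must bring some flavor to 8, so 21 + 1 = 22.

22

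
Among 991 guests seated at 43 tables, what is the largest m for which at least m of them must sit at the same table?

24

If each of the 43 tables held at most 23, the total would be at most 43 × 23 = 989 < 991, a contradiction.
So at least one holds ⌈991/43⌉ = 24.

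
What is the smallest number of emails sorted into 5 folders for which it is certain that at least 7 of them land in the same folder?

There are 5 folders acting as pigeonholes.
With 5 × 6 = 30 emails we could place exactly 6 in each, with no class reaching 7.
One more forces some class to hold 7, so 30 + 1 = 31.

31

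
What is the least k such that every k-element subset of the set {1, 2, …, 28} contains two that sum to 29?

Partition {1, …, 28} into 14 pairs: {1,28}, {2,27}, …, {14,15}.
Choosing 14 integers — say the integers 1 through 14 — takes one from each pair and avoids the property.
Choosing 15 forces two into the same pair by pigeonhole, and those sum to 29. So 15.

15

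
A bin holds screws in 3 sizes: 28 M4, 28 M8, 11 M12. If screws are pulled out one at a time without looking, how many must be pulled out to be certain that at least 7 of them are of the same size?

The worst case takes 6 screws of each size without reaching 7 of any: 3 × 6 = 18.
The next screw must bring some size to 7, so 18 + 1 = 19.

19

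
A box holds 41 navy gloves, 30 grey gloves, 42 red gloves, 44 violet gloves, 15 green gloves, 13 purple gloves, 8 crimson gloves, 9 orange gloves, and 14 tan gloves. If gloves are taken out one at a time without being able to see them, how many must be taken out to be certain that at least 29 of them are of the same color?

Treat the 9 colors as pigeonholes.
In the worst case we take at most 28 of each color, but all 15 green, all 13 purple, all 8 crimson, all 9 orange, and all 14 tan (fewer than 28), giving 28 + 28 + 28 + 28 + 15 + 13 + 8 + 9 + 14 = 171.
One more glove then forces some color to 29, so 171 + 1 = 172.

172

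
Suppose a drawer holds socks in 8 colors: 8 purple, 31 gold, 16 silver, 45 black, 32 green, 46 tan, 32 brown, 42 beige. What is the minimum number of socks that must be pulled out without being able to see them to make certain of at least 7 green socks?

The worst case draws every non-green sock first: 8 + 31 + 16 + 45 + 46 + 32 + 42 = 220.
The next 7 draws are then forced to be green, giving 220 + 7 = 227.

227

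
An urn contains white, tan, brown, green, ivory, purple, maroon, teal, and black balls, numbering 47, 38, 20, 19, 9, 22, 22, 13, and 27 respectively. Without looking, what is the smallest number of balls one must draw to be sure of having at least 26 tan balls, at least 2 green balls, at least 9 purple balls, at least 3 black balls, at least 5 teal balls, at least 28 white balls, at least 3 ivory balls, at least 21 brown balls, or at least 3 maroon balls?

The worst case stops just short of every target: 27 white, 25 tan, 20 brown, 1 green, 2 ivory, 8 purple, 2 maroon, 4 teal, 2 black — 27 + 25 + 20 + 1 + 2 + 8 + 2 + 4 + 2 = 91 balls.
One more ball must push some color to its target, so 91 + 1 = 92.

92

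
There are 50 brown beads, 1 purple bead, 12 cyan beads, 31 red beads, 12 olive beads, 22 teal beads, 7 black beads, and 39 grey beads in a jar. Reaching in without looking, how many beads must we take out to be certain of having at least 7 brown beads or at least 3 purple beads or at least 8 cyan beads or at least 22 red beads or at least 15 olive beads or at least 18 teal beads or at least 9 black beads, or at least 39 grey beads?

110

Each of the 8 colors has its own threshold; avoid all of them simultaneously.
The worst case stops just short of every target: 6 brown, all 1 purple, 7 cyan, 21 red, all 12 olive, 17 teal, all 7 black, 38 grey — 6 + 1 + 7 + 21 + 12 + 17 + 7 + 38 = 109 beads.
One more bead must push some color to its target, so 109 + 1 = 110.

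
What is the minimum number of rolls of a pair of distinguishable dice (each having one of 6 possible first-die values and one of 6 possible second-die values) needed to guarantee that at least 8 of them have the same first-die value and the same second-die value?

253

There are 6 × 6 = 36 (first-die value, second-die value) combinations acting as pigeonholes.
With 36 × 7 = 252 rolls of a pair of distinguishable dice we could place exactly 7 in each, with no (first-die value, second-die value) pair reaching 8.
One more forces some (first-die value, second-die value) pair to hold 8, so 252 + 1 = 253.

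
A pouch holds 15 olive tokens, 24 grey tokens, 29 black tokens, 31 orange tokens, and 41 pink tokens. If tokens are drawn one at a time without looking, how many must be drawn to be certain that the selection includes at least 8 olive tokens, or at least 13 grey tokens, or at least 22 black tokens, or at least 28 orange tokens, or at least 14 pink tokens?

81

Each of the 5 colors has its own threshold; avoid all of them simultaneously.
The worst case stops just short of every target: 7 olive, 12 grey, 21 black, 27 orange, 13 pink — 7 + 12 + 21 + 27 + 13 = 80 tokens.
One more token must push some color to its target, so 80 + 1 = 81.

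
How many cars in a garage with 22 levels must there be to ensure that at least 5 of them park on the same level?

89

There are 22 levels acting as pigeonholes.
With 22 × 4 = 88 cars we could place exactly 4 in each, with no class reaching 5.
One more forces some class to hold 5, so 88 + 1 = 89.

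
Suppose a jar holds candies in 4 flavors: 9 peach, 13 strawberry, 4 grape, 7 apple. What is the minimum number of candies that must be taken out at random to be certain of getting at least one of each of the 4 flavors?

The hardest flavor to obtain is grape: we could draw every other candy first — 33 − 4 = 29 candies — without a single grape one.
The next draw must be grape, so 29 + 1 = 30.

30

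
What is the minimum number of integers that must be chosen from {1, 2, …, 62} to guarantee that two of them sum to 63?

32

Partition {1, …, 62} into 31 pairs: {1,62}, {2,61}, …, {31,32}.
Choosing 31 integers — say the integers 1 through 31 — takes one from each pair and avoids the property.
Choosing 32 forces two into the same pair by pigeonhole, and those sum to 63. So 32.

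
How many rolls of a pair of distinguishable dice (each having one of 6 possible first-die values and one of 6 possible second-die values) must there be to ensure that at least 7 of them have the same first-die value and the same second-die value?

217

There are 6 × 6 = 36 (first-die value, second-die value) combinations acting as pigeonholes.
With 36 × 6 = 216 rolls of a pair of distinguishable dice we could place exactly 6 in each, with no (first-die value, second-die value) pair reaching 7.
One more forces some (first-die value, second-die value) pair to hold 7, so 216 + 1 = 217.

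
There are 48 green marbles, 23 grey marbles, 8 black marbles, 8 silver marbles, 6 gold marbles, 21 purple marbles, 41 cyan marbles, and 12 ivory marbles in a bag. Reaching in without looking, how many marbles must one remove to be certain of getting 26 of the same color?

Treat the 8 colors as pigeonholes.
In the worst case we take at most 25 of each color, but all 23 grey, all 8 black, all 8 silver, all 6 gold, all 21 purple, and all 12 ivory (fewer than 25), giving 25 + 23 + 8 + 8 + 6 + 21 + 25 + 12 = 128.
One more marble then forces some color to 26, so 128 + 1 = 129.

129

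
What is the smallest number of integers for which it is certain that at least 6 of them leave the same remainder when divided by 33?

166

There are 33 residue classes modulo 33 acting as pigeonholes.
With 33 × 5 = 165 integers we could place exactly 5 in each, with no class reaching 6.
One more forces some class to hold 6, so 165 + 1 = 166.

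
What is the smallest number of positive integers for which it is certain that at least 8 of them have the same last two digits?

There are 100 possible two-digit endings acting as pigeonholes.
With 100 × 7 = 700 positive integers we could place exactly 7 in each, with no class reaching 8.
One more forces some class to hold 8, so 700 + 1 = 701.

701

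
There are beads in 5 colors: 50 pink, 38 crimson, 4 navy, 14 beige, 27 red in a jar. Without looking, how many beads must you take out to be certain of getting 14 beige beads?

133

To avoid beige beads as long as possible, exhaust the other 4 colors first.
The worst case draws every non-beige bead first: 50 + 38 + 4 + 27 = 119.
The next 14 draws are then forced to be beige, giving 119 + 14 = 133.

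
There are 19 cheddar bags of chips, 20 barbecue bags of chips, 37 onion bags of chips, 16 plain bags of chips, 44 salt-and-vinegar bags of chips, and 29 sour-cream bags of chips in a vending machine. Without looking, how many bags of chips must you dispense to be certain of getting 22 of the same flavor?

119

Treat the 6 flavors as pigeonholes.
In the worst case we take at most 21 of each flavor, but all 19 cheddar, all 20 barbecue, and all 16 plain (fewer than 21), giving 19 + 20 + 21 + 16 + 21 + 21 = 118.
One more bag of chips then forces some flavor to 22, so 118 + 1 = 119.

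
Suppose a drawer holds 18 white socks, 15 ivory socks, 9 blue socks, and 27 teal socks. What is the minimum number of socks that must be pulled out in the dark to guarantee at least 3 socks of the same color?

9

Treat the 4 colors as pigeonholes.
The worst case takes 2 socks of each color without reaching 3 of any: 4 × 2 = 8.
The next sock must bring some color to 3, so 8 + 1 = 9.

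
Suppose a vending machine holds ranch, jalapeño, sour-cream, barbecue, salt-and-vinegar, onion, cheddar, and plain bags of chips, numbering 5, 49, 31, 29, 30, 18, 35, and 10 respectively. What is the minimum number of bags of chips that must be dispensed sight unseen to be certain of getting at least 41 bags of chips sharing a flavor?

199

In the worst case we take at most 40 of each flavor, but all 5 ranch, all 31 sour-cream, all 29 barbecue, all 30 salt-and-vinegar, all 18 onion, all 35 cheddar, and all 10 plain (fewer than 40), giving 5 + 40 + 31 + 29 + 30 + 18 + 35 + 10 = 198.
One more bag of chips then forces some flavor to 41, so 198 + 1 = 199.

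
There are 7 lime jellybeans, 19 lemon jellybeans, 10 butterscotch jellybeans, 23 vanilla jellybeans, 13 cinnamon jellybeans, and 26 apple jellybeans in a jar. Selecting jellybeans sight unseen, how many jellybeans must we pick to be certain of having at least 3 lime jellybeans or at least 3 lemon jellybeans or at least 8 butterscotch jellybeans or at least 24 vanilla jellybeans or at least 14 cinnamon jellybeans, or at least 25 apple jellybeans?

Each of the 6 flavors has its own threshold; avoid all of them simultaneously.
The worst case stops just short of every target: 2 lime, 2 lemon, 7 butterscotch, 23 vanilla, 13 cinnamon, 24 apple — 2 + 2 + 7 + 23 + 13 + 24 = 71 jellybeans.
One more jellybean must push some flavor to its target, so 71 + 1 = 72.

72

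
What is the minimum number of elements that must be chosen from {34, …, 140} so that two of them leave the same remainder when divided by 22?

Group the integers by remainder mod 22; there are 22 residue classes, each nonempty in this range.
Choosing one from each class (22 integers) avoids any shared remainder.
One more choice must repeat a class, so two differ by a multiple of 22. Hence 22 + 1 = 23.

23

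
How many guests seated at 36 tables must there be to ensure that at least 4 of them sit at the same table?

109

There are 36 tables acting as pigeonholes.
With 36 × 3 = 108 guests we could place exactly 3 in each, with no class reaching 4.
One more forces some class to hold 4, so 108 + 1 = 109.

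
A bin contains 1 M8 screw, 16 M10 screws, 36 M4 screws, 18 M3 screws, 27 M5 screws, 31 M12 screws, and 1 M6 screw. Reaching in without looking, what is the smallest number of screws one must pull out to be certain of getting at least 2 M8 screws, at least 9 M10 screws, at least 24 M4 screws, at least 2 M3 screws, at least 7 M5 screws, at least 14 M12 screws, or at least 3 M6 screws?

Each of the 7 sizes has its own threshold; avoid all of them simultaneously.
The worst case stops just short of every target: 1 M8, 8 M10, 23 M4, 1 M3, 6 M5, 13 M12, all 1 M6 — 1 + 8 + 23 + 1 + 6 + 13 + 1 = 53 screws.
One more screw must push some size to its target, so 53 + 1 = 54.

54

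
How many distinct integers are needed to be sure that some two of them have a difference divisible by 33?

34

Use the pigeonhole principle on residue classes: two integers differ by a multiple of 33 exactly when they share a remainder mod 33.
There are 33 residue classes mod 33, so 33 integers can all lie in distinct classes.
One more integer must repeat a residue, giving a difference divisible by 33. So n = 33 + 1 = 34.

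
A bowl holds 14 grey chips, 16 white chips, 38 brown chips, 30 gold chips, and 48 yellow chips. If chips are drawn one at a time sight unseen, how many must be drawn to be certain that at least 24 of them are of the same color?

100

In the worst case we take at most 23 of each color, but all 14 grey and all 16 white (fewer than 23), giving 14 + 16 + 23 + 23 + 23 = 99.
One more chip then forces some color to 24, so 99 + 1 = 100.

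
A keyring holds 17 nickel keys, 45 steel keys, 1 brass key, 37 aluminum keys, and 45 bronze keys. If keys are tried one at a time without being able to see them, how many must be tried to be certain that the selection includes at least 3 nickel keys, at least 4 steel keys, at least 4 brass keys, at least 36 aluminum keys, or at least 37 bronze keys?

78

The worst case stops just short of every target: 2 nickel, 3 steel, all 1 brass, 35 aluminum, 36 bronze — 2 + 3 + 1 + 35 + 36 = 77 keys.
One more key must push some type to its target, so 77 + 1 = 78.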